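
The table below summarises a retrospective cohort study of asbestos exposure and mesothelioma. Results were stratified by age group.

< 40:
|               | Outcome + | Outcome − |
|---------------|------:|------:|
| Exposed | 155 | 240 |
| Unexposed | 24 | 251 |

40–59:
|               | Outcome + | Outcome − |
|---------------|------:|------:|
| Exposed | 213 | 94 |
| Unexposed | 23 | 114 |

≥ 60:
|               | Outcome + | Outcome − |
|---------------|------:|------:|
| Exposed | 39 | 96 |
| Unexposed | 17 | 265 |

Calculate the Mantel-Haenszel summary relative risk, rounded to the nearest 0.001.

4.379

RR_MH = Σ(aᵢ·n₀ᵢ/nᵢ) / Σ(cᵢ·n₁ᵢ/nᵢ), with n₁ᵢ = aᵢ+bᵢ (exposed), n₀ᵢ = cᵢ+dᵢ (unexposed), nᵢ = n₁ᵢ+n₀ᵢ.
Stratum 1 (< 40): n₁ = 395, n₀ = 275, n = 670; a·n₀/n = 155·275/670 = 63.6194; c·n₁/n = 24·395/670 = 14.1493
Stratum 2 (40–59): n₁ = 307, n₀ = 137, n = 444; a·n₀/n = 213·137/444 = 65.7230; c·n₁/n = 23·307/444 = 15.9032
Stratum 3 (≥ 60): n₁ = 135, n₀ = 282, n = 417; a·n₀/n = 39·282/417 = 26.3741; c·n₁/n = 17·135/417 = 5.5036
RR_MH = (63.6194 + 65.7230 + 26.3741) / (14.1493 + 15.9032 + 5.5036) = 155.7165 / 35.5560 = 4.37947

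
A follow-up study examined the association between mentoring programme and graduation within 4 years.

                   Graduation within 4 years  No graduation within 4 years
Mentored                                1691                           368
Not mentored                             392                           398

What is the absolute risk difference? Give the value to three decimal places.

Cells: a = 1691, b = 368, c = 392, d = 398.
Risk in exposed = 1691/2059 = 0.821272; risk in unexposed = 392/790 = 0.496203.
Risk difference = 0.821272 − 0.496203 = 0.325070

0.325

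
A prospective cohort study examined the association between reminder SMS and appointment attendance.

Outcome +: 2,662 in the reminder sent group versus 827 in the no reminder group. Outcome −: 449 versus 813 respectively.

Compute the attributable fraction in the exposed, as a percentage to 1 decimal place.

From the description: a = 2662, b = 449, c = 827, d = 813.
Risk in exposed = 2662/3111 = 0.85567; risk in unexposed = 827/1640 = 0.50427.
RR = 0.85567/0.50427 = 1.69686
AR% = (RR − 1)/RR × 100 = (1.69686 − 1)/1.69686 × 100 = 41.0677%

41.1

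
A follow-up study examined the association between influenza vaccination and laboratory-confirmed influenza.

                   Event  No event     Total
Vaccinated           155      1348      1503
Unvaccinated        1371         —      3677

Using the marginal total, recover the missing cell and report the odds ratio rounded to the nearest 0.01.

0.19

The missing cell is in the unexposed row: 3677 − 1371 = 2306.
So a = 155, b = 1348, c = 1371, d = 2306.
OR = (a·d)/(b·c) = (155 × 2306) / (1348 × 1371) = 357430 / 1848108 = 0.19340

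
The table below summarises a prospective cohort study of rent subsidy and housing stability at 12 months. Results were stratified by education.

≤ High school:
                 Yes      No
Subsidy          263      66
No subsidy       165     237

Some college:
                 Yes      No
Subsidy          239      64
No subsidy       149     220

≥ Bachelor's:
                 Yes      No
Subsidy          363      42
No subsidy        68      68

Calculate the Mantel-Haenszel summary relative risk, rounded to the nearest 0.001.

RR_MH = Σ(aᵢ·n₀ᵢ/nᵢ) / Σ(cᵢ·n₁ᵢ/nᵢ), with n₁ᵢ = aᵢ+bᵢ (exposed), n₀ᵢ = cᵢ+dᵢ (unexposed), nᵢ = n₁ᵢ+n₀ᵢ.
Stratum 1 (≤ High school): n₁ = 329, n₀ = 402, n = 731; a·n₀/n = 263·402/731 = 144.6320; c·n₁/n = 165·329/731 = 74.2613
Stratum 2 (Some college): n₁ = 303, n₀ = 369, n = 672; a·n₀/n = 239·369/672 = 131.2366; c·n₁/n = 149·303/672 = 67.1830
Stratum 3 (≥ Bachelor's): n₁ = 405, n₀ = 136, n = 541; a·n₀/n = 363·136/541 = 91.2532; c·n₁/n = 68·405/541 = 50.9057
RR_MH = (144.6320 + 131.2366 + 91.2532) / (74.2613 + 67.1830 + 50.9057) = 367.1219 / 192.3501 = 1.90861

1.909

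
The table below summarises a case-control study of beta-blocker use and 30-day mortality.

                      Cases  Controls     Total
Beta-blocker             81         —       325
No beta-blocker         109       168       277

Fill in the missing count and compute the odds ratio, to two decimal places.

The missing cell is in the exposed row: 325 − 81 = 244.
So a = 81, b = 244, c = 109, d = 168.
OR = (a·d)/(b·c) = (81 × 168) / (244 × 109) = 13608 / 26596 = 0.51166

0.51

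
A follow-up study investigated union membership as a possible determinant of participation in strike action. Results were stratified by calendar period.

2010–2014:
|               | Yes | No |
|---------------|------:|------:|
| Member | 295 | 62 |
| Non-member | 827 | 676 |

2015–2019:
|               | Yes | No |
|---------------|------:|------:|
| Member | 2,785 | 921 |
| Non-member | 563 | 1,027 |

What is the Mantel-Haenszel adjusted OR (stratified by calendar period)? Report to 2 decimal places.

OR_MH = Σ(aᵢdᵢ/nᵢ) / Σ(bᵢcᵢ/nᵢ), where nᵢ is the stratum total.
Stratum 1 (2010–2014): n = 1860; a·d/n = 295·676/1860 = 107.2151; b·c/n = 62·827/1860 = 27.5667
Stratum 2 (2015–2019): n = 5296; a·d/n = 2785·1027/5296 = 540.0670; b·c/n = 921·563/5296 = 97.9084
OR_MH = (107.2151 + 540.0670) / (27.5667 + 97.9084) = 647.2821 / 125.4751 = 5.15865

5.16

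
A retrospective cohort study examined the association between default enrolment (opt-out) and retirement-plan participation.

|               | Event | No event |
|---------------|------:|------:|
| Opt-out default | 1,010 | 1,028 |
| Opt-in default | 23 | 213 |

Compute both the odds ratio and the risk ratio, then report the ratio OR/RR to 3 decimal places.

Cells: a = 1010, b = 1028, c = 23, d = 213.
OR = (1010·213)/(1028·23) = 215130/23644 = 9.09871
Risk in exposed = 1010/2038 = 0.49558; risk in unexposed = 23/236 = 0.09746; RR = 5.08512
OR/RR = 9.09871 / 5.08512 = 1.78928
The outcome is not rare, so the OR lies further from 1 than the RR.

1.789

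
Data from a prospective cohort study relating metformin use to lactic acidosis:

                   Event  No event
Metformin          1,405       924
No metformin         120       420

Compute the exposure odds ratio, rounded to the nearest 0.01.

5.32

Cells: a = 1405, b = 924, c = 120, d = 420.
OR = (a·d)/(b·c) = (1405 × 420) / (924 × 120) = 590100 / 110880 = 5.32197
The odds of lactic acidosis are about 5.32 times as high in the metformin group.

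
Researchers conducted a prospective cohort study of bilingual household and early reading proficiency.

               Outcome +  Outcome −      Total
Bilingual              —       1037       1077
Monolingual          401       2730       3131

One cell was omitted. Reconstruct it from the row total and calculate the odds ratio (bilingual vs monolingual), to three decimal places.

0.263

The missing cell is in the exposed row: 1077 − 1037 = 40.
So a = 40, b = 1037, c = 401, d = 2730.
OR = (a·d)/(b·c) = (40 × 2730) / (1037 × 401) = 109200 / 415837 = 0.26260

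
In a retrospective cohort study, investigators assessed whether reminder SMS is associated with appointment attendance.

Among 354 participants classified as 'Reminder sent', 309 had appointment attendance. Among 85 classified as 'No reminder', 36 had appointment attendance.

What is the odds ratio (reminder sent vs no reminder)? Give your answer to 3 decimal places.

9.346

From the description: a = 309, b = 45, c = 36, d = 49.
OR = (a·d)/(b·c) = (309 × 49) / (45 × 36) = 15141 / 1620 = 9.34630
The odds of appointment attendance are about 9.35 times as high in the reminder sent group.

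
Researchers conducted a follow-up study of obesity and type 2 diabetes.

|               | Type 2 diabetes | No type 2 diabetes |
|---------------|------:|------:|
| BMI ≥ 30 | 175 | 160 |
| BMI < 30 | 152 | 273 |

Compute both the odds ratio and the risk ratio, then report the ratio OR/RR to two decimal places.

Cells: a = 175, b = 160, c = 152, d = 273.
OR = (175·273)/(160·152) = 47775/24320 = 1.96443
Risk in exposed = 175/335 = 0.52239; risk in unexposed = 152/425 = 0.35765; RR = 1.46062
OR/RR = 1.96443 / 1.46062 = 1.34493
The outcome is not rare, so the OR lies further from 1 than the RR.

1.34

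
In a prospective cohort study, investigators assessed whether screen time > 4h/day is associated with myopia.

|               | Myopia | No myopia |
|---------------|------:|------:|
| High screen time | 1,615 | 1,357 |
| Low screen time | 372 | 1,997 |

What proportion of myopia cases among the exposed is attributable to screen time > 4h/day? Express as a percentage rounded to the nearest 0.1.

71.1

Cells: a = 1615, b = 1357, c = 372, d = 1997.
Risk in exposed = 1615/2972 = 0.54341; risk in unexposed = 372/2369 = 0.15703.
RR = 0.54341/0.15703 = 3.46056
AR% = (RR − 1)/RR × 100 = (3.46056 − 1)/3.46056 × 100 = 71.1029%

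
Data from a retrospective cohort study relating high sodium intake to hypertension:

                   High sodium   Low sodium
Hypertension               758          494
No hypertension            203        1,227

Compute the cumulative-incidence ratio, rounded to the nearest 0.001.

2.748

Reading the table with exposure as columns: a = 758 (High sodium, case), b = 203 (High sodium, non-case), c = 494 (Low sodium, case), d = 1227.
Risk in exposed = 758/961 = 0.78876; risk in unexposed = 494/1721 = 0.28704.
RR = 0.78876 / 0.28704 = 2.74789
The risk among the exposed is 2.75 times that among the unexposed.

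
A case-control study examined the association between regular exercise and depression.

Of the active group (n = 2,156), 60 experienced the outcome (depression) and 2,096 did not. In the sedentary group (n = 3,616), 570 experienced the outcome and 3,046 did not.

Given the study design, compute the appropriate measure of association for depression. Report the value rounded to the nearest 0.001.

From the description: a = 60, b = 2096, c = 570, d = 3046.
This is a case-control study: participants were sampled on outcome status, so risks in the source population cannot be estimated directly — relative risk is not valid here. The odds ratio is the appropriate measure.
OR = (a·d)/(b·c) = (60 × 3046) / (2096 × 570) = 182760 / 1194720 = 0.15297

0.153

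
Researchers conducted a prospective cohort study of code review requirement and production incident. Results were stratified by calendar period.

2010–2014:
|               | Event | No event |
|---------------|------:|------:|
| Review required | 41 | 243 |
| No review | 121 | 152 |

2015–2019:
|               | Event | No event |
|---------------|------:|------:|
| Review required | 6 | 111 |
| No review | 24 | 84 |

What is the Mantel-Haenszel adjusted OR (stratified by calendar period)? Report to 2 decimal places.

0.21

OR_MH = Σ(aᵢdᵢ/nᵢ) / Σ(bᵢcᵢ/nᵢ), where nᵢ is the stratum total.
Stratum 1 (2010–2014): n = 557; a·d/n = 41·152/557 = 11.1885; b·c/n = 243·121/557 = 52.7882
Stratum 2 (2015–2019): n = 225; a·d/n = 6·84/225 = 2.2400; b·c/n = 111·24/225 = 11.8400
OR_MH = (11.1885 + 2.2400) / (52.7882 + 11.8400) = 13.4285 / 64.6282 = 0.20778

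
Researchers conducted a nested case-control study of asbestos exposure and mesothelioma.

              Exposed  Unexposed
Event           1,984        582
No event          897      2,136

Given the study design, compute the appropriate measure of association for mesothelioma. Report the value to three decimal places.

Reading the table with exposure as columns: a = 1984 (Exposed, case), b = 897 (Exposed, non-case), c = 582 (Unexposed, case), d = 2136.
This is a nested case-control study: participants were sampled on outcome status, so risks in the source population cannot be estimated directly — relative risk is not valid here. The odds ratio is the appropriate measure.
OR = (a·d)/(b·c) = (1984 × 2136) / (897 × 582) = 4237824 / 522054 = 8.11760

8.118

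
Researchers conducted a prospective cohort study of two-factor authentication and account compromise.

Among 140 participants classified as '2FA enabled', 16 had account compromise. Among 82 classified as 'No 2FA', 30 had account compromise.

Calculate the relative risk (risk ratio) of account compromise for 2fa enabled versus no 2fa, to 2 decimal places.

From the description: a = 16, b = 124, c = 30, d = 52.
Risk in exposed = 16/140 = 0.11429; risk in unexposed = 30/82 = 0.36585.
RR = 0.11429 / 0.36585 = 0.31238
The risk is 69% lower among the exposed than among the unexposed.

0.31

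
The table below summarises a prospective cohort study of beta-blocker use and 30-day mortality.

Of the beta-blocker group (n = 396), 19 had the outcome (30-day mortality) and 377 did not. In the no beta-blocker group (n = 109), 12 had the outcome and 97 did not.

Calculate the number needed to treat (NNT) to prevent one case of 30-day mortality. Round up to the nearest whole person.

17

Risk in treated group = 19/396 = 0.04798; risk in control = 12/109 = 0.11009.
Absolute risk reduction = 0.11009 − 0.04798 = 0.06211
NNT = 1 / ARR = 1 / 0.06211 = 16.100 → round up → 17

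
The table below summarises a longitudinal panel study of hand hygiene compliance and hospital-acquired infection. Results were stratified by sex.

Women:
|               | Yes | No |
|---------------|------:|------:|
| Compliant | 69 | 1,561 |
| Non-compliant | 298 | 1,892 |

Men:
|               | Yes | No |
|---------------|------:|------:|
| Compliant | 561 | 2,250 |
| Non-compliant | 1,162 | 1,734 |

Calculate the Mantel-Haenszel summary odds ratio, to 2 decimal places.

0.35

OR_MH = Σ(aᵢdᵢ/nᵢ) / Σ(bᵢcᵢ/nᵢ), where nᵢ is the stratum total.
Stratum 1 (Women): n = 3820; a·d/n = 69·1892/3820 = 34.1749; b·c/n = 1561·298/3820 = 121.7743
Stratum 2 (Men): n = 5707; a·d/n = 561·1734/5707 = 170.4528; b·c/n = 2250·1162/5707 = 458.1216
OR_MH = (34.1749 + 170.4528) / (121.7743 + 458.1216) = 204.6276 / 579.8960 = 0.35287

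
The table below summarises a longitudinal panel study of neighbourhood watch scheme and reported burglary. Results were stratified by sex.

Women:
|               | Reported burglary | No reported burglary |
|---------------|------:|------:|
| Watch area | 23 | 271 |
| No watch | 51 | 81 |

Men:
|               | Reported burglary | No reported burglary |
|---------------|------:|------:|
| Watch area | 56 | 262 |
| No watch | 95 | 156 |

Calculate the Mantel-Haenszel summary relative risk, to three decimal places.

RR_MH = Σ(aᵢ·n₀ᵢ/nᵢ) / Σ(cᵢ·n₁ᵢ/nᵢ), with n₁ᵢ = aᵢ+bᵢ (exposed), n₀ᵢ = cᵢ+dᵢ (unexposed), nᵢ = n₁ᵢ+n₀ᵢ.
Stratum 1 (Women): n₁ = 294, n₀ = 132, n = 426; a·n₀/n = 23·132/426 = 7.1268; c·n₁/n = 51·294/426 = 35.1972
Stratum 2 (Men): n₁ = 318, n₀ = 251, n = 569; a·n₀/n = 56·251/569 = 24.7030; c·n₁/n = 95·318/569 = 53.0931
RR_MH = (7.1268 + 24.7030) / (35.1972 + 53.0931) = 31.8297 / 88.2903 = 0.36051

0.361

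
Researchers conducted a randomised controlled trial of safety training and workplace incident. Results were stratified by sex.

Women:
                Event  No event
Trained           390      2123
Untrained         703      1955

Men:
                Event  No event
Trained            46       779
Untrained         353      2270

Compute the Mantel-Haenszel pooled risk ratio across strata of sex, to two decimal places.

RR_MH = Σ(aᵢ·n₀ᵢ/nᵢ) / Σ(cᵢ·n₁ᵢ/nᵢ), with n₁ᵢ = aᵢ+bᵢ (exposed), n₀ᵢ = cᵢ+dᵢ (unexposed), nᵢ = n₁ᵢ+n₀ᵢ.
Stratum 1 (Women): n₁ = 2513, n₀ = 2658, n = 5171; a·n₀/n = 390·2658/5171 = 200.4680; c·n₁/n = 703·2513/5171 = 341.6436
Stratum 2 (Men): n₁ = 825, n₀ = 2623, n = 3448; a·n₀/n = 46·2623/3448 = 34.9936; c·n₁/n = 353·825/3448 = 84.4620
RR_MH = (200.4680 + 34.9936) / (341.6436 + 84.4620) = 235.4616 / 426.1056 = 0.55259

0.55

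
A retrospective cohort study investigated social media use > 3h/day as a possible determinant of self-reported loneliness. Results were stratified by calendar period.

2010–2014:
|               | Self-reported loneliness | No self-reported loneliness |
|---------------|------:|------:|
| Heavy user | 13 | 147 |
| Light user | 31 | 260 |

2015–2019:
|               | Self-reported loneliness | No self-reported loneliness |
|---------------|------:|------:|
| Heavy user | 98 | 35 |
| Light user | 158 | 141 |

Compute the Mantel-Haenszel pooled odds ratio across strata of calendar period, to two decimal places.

1.72

OR_MH = Σ(aᵢdᵢ/nᵢ) / Σ(bᵢcᵢ/nᵢ), where nᵢ is the stratum total.
Stratum 1 (2010–2014): n = 451; a·d/n = 13·260/451 = 7.4945; b·c/n = 147·31/451 = 10.1042
Stratum 2 (2015–2019): n = 432; a·d/n = 98·141/432 = 31.9861; b·c/n = 35·158/432 = 12.8009
OR_MH = (7.4945 + 31.9861) / (10.1042 + 12.8009) = 39.4806 / 22.9051 = 1.72366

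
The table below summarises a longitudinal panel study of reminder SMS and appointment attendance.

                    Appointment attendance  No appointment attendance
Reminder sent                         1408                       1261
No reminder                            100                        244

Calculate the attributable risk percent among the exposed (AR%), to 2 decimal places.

44.90

Cells: a = 1408, b = 1261, c = 100, d = 244.
Risk in exposed = 1408/2669 = 0.52754; risk in unexposed = 100/344 = 0.29070.
RR = 0.52754/0.29070 = 1.81473
AR% = (RR − 1)/RR × 100 = (1.81473 − 1)/1.81473 × 100 = 44.8954%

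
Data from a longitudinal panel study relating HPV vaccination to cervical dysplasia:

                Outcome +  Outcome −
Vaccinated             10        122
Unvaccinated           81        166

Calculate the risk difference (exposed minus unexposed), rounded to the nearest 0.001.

Cells: a = 10, b = 122, c = 81, d = 166.
Risk in exposed = 10/132 = 0.075758; risk in unexposed = 81/247 = 0.327935.
Risk difference = 0.075758 − 0.327935 = -0.252178

-0.252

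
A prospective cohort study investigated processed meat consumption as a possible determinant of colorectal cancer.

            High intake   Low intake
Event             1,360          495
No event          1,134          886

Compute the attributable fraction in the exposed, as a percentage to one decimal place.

Reading the table with exposure as columns: a = 1360 (High intake, case), b = 1134 (High intake, non-case), c = 495 (Low intake, case), d = 886.
Risk in exposed = 1360/2494 = 0.54531; risk in unexposed = 495/1381 = 0.35844.
RR = 0.54531/0.35844 = 1.52136
AR% = (RR − 1)/RR × 100 = (1.52136 − 1)/1.52136 × 100 = 34.2692%

34.3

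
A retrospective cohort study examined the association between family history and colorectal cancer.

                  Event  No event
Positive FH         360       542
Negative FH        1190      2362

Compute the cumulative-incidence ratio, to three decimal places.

Cells: a = 360, b = 542, c = 1190, d = 2362.
Risk in exposed = 360/902 = 0.39911; risk in unexposed = 1190/3552 = 0.33502.
RR = 0.39911 / 0.33502 = 1.19130
The risk among the exposed is 1.19 times that among the unexposed.

1.191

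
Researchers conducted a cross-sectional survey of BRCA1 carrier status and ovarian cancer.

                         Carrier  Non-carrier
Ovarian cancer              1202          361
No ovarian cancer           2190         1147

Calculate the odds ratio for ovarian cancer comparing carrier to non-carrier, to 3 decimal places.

1.744

Reading the table with exposure as columns: a = 1202 (Carrier, case), b = 2190 (Carrier, non-case), c = 361 (Non-carrier, case), d = 1147.
OR = (a·d)/(b·c) = (1202 × 1147) / (2190 × 361) = 1378694 / 790590 = 1.74388
The odds of ovarian cancer are about 1.74 times as high in the carrier group.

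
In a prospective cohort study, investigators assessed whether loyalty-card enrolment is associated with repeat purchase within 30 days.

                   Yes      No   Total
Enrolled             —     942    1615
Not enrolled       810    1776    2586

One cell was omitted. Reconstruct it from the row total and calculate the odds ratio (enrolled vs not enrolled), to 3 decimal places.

The missing cell is in the exposed row: 1615 − 942 = 673.
So a = 673, b = 942, c = 810, d = 1776.
OR = (a·d)/(b·c) = (673 × 1776) / (942 × 810) = 1195248 / 763020 = 1.56647

1.566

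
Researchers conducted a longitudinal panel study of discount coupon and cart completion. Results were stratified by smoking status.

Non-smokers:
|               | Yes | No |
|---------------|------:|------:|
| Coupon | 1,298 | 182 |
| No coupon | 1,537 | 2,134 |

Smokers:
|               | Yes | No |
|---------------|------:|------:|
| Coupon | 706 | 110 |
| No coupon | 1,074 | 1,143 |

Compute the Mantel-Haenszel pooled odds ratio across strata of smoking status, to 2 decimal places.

OR_MH = Σ(aᵢdᵢ/nᵢ) / Σ(bᵢcᵢ/nᵢ), where nᵢ is the stratum total.
Stratum 1 (Non-smokers): n = 5151; a·d/n = 1298·2134/5151 = 537.7465; b·c/n = 182·1537/5151 = 54.3067
Stratum 2 (Smokers): n = 3033; a·d/n = 706·1143/3033 = 266.0593; b·c/n = 110·1074/3033 = 38.9515
OR_MH = (537.7465 + 266.0593) / (54.3067 + 38.9515) = 803.8058 / 93.2583 = 8.61914

8.62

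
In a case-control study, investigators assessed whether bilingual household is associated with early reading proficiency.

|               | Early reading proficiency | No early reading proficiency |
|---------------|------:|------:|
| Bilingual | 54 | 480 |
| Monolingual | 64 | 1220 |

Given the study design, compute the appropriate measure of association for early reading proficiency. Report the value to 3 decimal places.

Cells: a = 54, b = 480, c = 64, d = 1220.
This is a case-control study: participants were sampled on outcome status, so risks in the source population cannot be estimated directly — relative risk is not valid here. The odds ratio is the appropriate measure.
OR = (a·d)/(b·c) = (54 × 1220) / (480 × 64) = 65880 / 30720 = 2.14453

2.145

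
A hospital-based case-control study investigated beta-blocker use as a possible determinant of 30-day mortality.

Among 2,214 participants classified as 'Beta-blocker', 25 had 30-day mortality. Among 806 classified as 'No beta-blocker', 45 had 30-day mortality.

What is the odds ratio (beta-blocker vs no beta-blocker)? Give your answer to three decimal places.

0.193

From the description: a = 25, b = 2189, c = 45, d = 761.
OR = (a·d)/(b·c) = (25 × 761) / (2189 × 45) = 19025 / 98505 = 0.19314
Exposure is associated with lower odds of 30-day mortality (OR = 0.19 < 1).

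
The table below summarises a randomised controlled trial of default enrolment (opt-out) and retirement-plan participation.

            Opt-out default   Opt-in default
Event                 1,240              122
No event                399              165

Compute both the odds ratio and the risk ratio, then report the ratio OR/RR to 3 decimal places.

2.362

Reading the table with exposure as columns: a = 1240 (Opt-out default, case), b = 399 (Opt-out default, non-case), c = 122 (Opt-in default, case), d = 165.
OR = (1240·165)/(399·122) = 204600/48678 = 4.20313
Risk in exposed = 1240/1639 = 0.75656; risk in unexposed = 122/287 = 0.42509; RR = 1.77977
OR/RR = 4.20313 / 1.77977 = 2.36161
The outcome is not rare, so the OR lies further from 1 than the RR.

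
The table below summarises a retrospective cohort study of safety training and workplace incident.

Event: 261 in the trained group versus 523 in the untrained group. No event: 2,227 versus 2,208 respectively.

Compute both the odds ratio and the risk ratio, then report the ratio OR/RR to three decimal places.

0.903

From the description: a = 261, b = 2227, c = 523, d = 2208.
OR = (261·2208)/(2227·523) = 576288/1164721 = 0.49479
Risk in exposed = 261/2488 = 0.10490; risk in unexposed = 523/2731 = 0.19150; RR = 0.54779
OR/RR = 0.49479 / 0.54779 = 0.90325
The outcome is not rare, so the OR lies further from 1 than the RR.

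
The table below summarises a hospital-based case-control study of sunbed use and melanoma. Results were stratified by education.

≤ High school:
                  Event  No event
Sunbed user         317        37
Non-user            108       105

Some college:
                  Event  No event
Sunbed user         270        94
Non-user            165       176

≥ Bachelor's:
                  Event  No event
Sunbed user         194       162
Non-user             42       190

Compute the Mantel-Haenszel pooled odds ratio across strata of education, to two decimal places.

OR_MH = Σ(aᵢdᵢ/nᵢ) / Σ(bᵢcᵢ/nᵢ), where nᵢ is the stratum total.
Stratum 1 (≤ High school): n = 567; a·d/n = 317·105/567 = 58.7037; b·c/n = 37·108/567 = 7.0476
Stratum 2 (Some college): n = 705; a·d/n = 270·176/705 = 67.4043; b·c/n = 94·165/705 = 22.0000
Stratum 3 (≥ Bachelor's): n = 588; a·d/n = 194·190/588 = 62.6871; b·c/n = 162·42/588 = 11.5714
OR_MH = (58.7037 + 67.4043 + 62.6871) / (7.0476 + 22.0000 + 11.5714) = 188.7950 / 40.6190 = 4.64794

4.65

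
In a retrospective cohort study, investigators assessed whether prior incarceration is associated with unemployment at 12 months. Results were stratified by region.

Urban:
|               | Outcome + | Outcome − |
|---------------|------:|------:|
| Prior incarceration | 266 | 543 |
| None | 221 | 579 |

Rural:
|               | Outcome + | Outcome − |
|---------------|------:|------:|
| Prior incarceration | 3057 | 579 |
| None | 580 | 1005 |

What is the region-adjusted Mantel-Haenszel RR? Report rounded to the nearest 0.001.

RR_MH = Σ(aᵢ·n₀ᵢ/nᵢ) / Σ(cᵢ·n₁ᵢ/nᵢ), with n₁ᵢ = aᵢ+bᵢ (exposed), n₀ᵢ = cᵢ+dᵢ (unexposed), nᵢ = n₁ᵢ+n₀ᵢ.
Stratum 1 (Urban): n₁ = 809, n₀ = 800, n = 1609; a·n₀/n = 266·800/1609 = 132.2561; c·n₁/n = 221·809/1609 = 111.1181
Stratum 2 (Rural): n₁ = 3636, n₀ = 1585, n = 5221; a·n₀/n = 3057·1585/5221 = 928.0492; c·n₁/n = 580·3636/5221 = 403.9226
RR_MH = (132.2561 + 928.0492) / (111.1181 + 403.9226) = 1060.3053 / 515.0407 = 2.05868

2.059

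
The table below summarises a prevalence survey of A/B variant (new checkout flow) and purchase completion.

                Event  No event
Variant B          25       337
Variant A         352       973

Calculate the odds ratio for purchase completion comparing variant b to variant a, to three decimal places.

Cells: a = 25, b = 337, c = 352, d = 973.
OR = (a·d)/(b·c) = (25 × 973) / (337 × 352) = 24325 / 118624 = 0.20506
Exposure is associated with lower odds of purchase completion (OR = 0.21 < 1).

0.205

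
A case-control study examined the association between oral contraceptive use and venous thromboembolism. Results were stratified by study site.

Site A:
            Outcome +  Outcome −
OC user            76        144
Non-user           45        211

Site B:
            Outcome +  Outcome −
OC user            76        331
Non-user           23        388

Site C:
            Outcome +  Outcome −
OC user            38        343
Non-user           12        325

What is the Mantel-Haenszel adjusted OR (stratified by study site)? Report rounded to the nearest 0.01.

OR_MH = Σ(aᵢdᵢ/nᵢ) / Σ(bᵢcᵢ/nᵢ), where nᵢ is the stratum total.
Stratum 1 (Site A): n = 476; a·d/n = 76·211/476 = 33.6891; b·c/n = 144·45/476 = 13.6134
Stratum 2 (Site B): n = 818; a·d/n = 76·388/818 = 36.0489; b·c/n = 331·23/818 = 9.3068
Stratum 3 (Site C): n = 718; a·d/n = 38·325/718 = 17.2006; b·c/n = 343·12/718 = 5.7326
OR_MH = (33.6891 + 36.0489 + 17.2006) / (13.6134 + 9.3068 + 5.7326) = 86.9385 / 28.6529 = 3.03420

3.03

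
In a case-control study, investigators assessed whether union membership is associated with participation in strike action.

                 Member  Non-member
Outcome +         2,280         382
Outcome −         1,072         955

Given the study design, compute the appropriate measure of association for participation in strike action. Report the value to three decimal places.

Reading the table with exposure as columns: a = 2280 (Member, case), b = 1072 (Member, non-case), c = 382 (Non-member, case), d = 955.
This is a case-control study: participants were sampled on outcome status, so risks in the source population cannot be estimated directly — relative risk is not valid here. The odds ratio is the appropriate measure.
OR = (a·d)/(b·c) = (2280 × 955) / (1072 × 382) = 2177400 / 409504 = 5.31716

5.317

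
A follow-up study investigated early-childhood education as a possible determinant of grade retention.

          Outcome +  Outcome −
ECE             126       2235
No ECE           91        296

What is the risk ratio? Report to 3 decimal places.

Cells: a = 126, b = 2235, c = 91, d = 296.
Risk in exposed = 126/2361 = 0.05337; risk in unexposed = 91/387 = 0.23514.
RR = 0.05337 / 0.23514 = 0.22696
The risk is 77% lower among the exposed than among the unexposed.

0.227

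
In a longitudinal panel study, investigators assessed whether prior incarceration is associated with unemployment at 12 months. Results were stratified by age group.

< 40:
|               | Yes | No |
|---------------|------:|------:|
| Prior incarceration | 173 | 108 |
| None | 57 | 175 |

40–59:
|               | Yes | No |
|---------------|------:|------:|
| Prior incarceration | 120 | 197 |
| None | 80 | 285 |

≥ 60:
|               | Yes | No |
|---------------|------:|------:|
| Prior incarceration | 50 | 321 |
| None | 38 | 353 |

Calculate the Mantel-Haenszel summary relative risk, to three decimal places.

1.934

RR_MH = Σ(aᵢ·n₀ᵢ/nᵢ) / Σ(cᵢ·n₁ᵢ/nᵢ), with n₁ᵢ = aᵢ+bᵢ (exposed), n₀ᵢ = cᵢ+dᵢ (unexposed), nᵢ = n₁ᵢ+n₀ᵢ.
Stratum 1 (< 40): n₁ = 281, n₀ = 232, n = 513; a·n₀/n = 173·232/513 = 78.2378; c·n₁/n = 57·281/513 = 31.2222
Stratum 2 (40–59): n₁ = 317, n₀ = 365, n = 682; a·n₀/n = 120·365/682 = 64.2229; c·n₁/n = 80·317/682 = 37.1848
Stratum 3 (≥ 60): n₁ = 371, n₀ = 391, n = 762; a·n₀/n = 50·391/762 = 25.6562; c·n₁/n = 38·371/762 = 18.5013
RR_MH = (78.2378 + 64.2229 + 25.6562) / (31.2222 + 37.1848 + 18.5013) = 168.1169 / 86.9083 = 1.93442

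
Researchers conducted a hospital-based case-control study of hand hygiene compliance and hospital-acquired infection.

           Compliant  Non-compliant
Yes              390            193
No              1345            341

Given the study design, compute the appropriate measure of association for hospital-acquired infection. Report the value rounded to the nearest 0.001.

Reading the table with exposure as columns: a = 390 (Compliant, case), b = 1345 (Compliant, non-case), c = 193 (Non-compliant, case), d = 341.
This is a hospital-based case-control study: participants were sampled on outcome status, so risks in the source population cannot be estimated directly — relative risk is not valid here. The odds ratio is the appropriate measure.
OR = (a·d)/(b·c) = (390 × 341) / (1345 × 193) = 132990 / 259585 = 0.51232

0.512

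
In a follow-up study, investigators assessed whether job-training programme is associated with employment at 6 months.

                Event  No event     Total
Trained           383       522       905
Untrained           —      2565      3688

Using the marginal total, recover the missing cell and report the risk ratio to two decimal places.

1.39

The missing cell is in the unexposed row: 3688 − 2565 = 1123.
So a = 383, b = 522, c = 1123, d = 2565.
RR = [a/(a+b)] / [c/(c+d)] = (383/905) / (1123/3688) = 0.42320/0.30450 = 1.38983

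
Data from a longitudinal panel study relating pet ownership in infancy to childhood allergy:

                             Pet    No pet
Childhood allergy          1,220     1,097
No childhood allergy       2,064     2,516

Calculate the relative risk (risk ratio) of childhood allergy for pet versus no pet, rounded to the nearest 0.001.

Reading the table with exposure as columns: a = 1220 (Pet, case), b = 2064 (Pet, non-case), c = 1097 (No pet, case), d = 2516.
Risk in exposed = 1220/3284 = 0.37150; risk in unexposed = 1097/3613 = 0.30363.
RR = 0.37150 / 0.30363 = 1.22354
The risk among the exposed is 1.22 times that among the unexposed.

1.224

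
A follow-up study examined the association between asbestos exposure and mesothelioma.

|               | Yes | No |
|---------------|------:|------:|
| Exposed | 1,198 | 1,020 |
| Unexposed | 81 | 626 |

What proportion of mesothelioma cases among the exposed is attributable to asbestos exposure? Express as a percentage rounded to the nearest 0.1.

78.8

Cells: a = 1198, b = 1020, c = 81, d = 626.
Risk in exposed = 1198/2218 = 0.54013; risk in unexposed = 81/707 = 0.11457.
RR = 0.54013/0.11457 = 4.71444
AR% = (RR − 1)/RR × 100 = (4.71444 − 1)/4.71444 × 100 = 78.7886%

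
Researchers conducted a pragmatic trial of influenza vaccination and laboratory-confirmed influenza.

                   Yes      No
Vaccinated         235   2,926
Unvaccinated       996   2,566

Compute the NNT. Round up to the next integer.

Risk in treated group = 235/3161 = 0.07434; risk in control = 996/3562 = 0.27962.
Absolute risk reduction = 0.27962 − 0.07434 = 0.20527
NNT = 1 / ARR = 1 / 0.20527 = 4.872 → round up → 5

5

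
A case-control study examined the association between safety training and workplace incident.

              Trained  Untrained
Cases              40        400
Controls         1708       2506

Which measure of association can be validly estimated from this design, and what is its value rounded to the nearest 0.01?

Reading the table with exposure as columns: a = 40 (Trained, case), b = 1708 (Trained, non-case), c = 400 (Untrained, case), d = 2506.
This is a case-control study: participants were sampled on outcome status, so risks in the source population cannot be estimated directly — relative risk is not valid here. The odds ratio is the appropriate measure.
OR = (a·d)/(b·c) = (40 × 2506) / (1708 × 400) = 100240 / 683200 = 0.14672

0.15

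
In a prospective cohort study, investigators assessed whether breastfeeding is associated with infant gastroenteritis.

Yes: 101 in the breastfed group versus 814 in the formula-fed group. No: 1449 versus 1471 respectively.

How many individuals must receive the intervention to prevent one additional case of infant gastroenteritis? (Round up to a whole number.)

Risk in treated group = 101/1550 = 0.06516; risk in control = 814/2285 = 0.35624.
Absolute risk reduction = 0.35624 − 0.06516 = 0.29108
NNT = 1 / ARR = 1 / 0.29108 = 3.436 → round up → 4

4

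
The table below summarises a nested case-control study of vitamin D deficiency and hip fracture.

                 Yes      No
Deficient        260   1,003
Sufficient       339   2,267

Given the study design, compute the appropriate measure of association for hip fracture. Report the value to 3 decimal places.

1.734

Cells: a = 260, b = 1003, c = 339, d = 2267.
This is a nested case-control study: participants were sampled on outcome status, so risks in the source population cannot be estimated directly — relative risk is not valid here. The odds ratio is the appropriate measure.
OR = (a·d)/(b·c) = (260 × 2267) / (1003 × 339) = 589420 / 340017 = 1.73350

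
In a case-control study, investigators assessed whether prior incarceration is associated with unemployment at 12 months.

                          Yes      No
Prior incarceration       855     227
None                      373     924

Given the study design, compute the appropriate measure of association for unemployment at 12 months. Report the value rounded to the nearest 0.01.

Cells: a = 855, b = 227, c = 373, d = 924.
This is a case-control study: participants were sampled on outcome status, so risks in the source population cannot be estimated directly — relative risk is not valid here. The odds ratio is the appropriate measure.
OR = (a·d)/(b·c) = (855 × 924) / (227 × 373) = 790020 / 84671 = 9.33047

9.33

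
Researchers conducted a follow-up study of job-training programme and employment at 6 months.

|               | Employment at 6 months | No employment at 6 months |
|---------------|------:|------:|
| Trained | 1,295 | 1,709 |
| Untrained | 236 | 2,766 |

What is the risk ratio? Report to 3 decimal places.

Cells: a = 1295, b = 1709, c = 236, d = 2766.
Risk in exposed = 1295/3004 = 0.43109; risk in unexposed = 236/3002 = 0.07861.
RR = 0.43109 / 0.07861 = 5.48363
The risk among the exposed is 5.48 times that among the unexposed.

5.484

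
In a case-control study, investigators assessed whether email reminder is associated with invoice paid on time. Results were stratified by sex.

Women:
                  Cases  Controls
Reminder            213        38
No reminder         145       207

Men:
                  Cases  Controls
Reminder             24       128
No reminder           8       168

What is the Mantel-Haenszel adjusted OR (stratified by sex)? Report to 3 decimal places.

OR_MH = Σ(aᵢdᵢ/nᵢ) / Σ(bᵢcᵢ/nᵢ), where nᵢ is the stratum total.
Stratum 1 (Women): n = 603; a·d/n = 213·207/603 = 73.1194; b·c/n = 38·145/603 = 9.1376
Stratum 2 (Men): n = 328; a·d/n = 24·168/328 = 12.2927; b·c/n = 128·8/328 = 3.1220
OR_MH = (73.1194 + 12.2927) / (9.1376 + 3.1220) = 85.4121 / 12.2596 = 6.96696

6.967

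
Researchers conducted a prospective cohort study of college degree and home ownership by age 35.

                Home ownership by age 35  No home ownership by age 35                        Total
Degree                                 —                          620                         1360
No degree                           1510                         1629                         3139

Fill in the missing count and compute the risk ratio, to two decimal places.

The missing cell is in the exposed row: 1360 − 620 = 740.
So a = 740, b = 620, c = 1510, d = 1629.
RR = [a/(a+b)] / [c/(c+d)] = (740/1360) / (1510/3139) = 0.54412/0.48104 = 1.13112

1.13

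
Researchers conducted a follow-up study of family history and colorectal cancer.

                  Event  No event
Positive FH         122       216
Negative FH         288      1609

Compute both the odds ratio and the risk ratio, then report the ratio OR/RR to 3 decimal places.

1.327

Cells: a = 122, b = 216, c = 288, d = 1609.
OR = (122·1609)/(216·288) = 196298/62208 = 3.15551
Risk in exposed = 122/338 = 0.36095; risk in unexposed = 288/1897 = 0.15182; RR = 2.37749
OR/RR = 3.15551 / 2.37749 = 1.32725
The outcome is not rare, so the OR lies further from 1 than the RR.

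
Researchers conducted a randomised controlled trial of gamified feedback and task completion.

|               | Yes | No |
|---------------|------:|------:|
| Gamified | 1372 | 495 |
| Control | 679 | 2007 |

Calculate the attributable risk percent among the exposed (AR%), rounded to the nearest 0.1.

Cells: a = 1372, b = 495, c = 679, d = 2007.
Risk in exposed = 1372/1867 = 0.73487; risk in unexposed = 679/2686 = 0.25279.
RR = 0.73487/0.25279 = 2.90701
AR% = (RR − 1)/RR × 100 = (2.90701 − 1)/2.90701 × 100 = 65.6004%

65.6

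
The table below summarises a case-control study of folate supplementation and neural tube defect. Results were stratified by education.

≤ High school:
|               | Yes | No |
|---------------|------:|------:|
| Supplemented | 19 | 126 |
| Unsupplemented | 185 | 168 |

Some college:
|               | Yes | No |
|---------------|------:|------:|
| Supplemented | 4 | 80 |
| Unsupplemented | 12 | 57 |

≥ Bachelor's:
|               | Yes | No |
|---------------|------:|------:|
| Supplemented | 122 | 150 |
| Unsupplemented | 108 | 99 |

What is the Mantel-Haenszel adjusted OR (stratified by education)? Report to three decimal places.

OR_MH = Σ(aᵢdᵢ/nᵢ) / Σ(bᵢcᵢ/nᵢ), where nᵢ is the stratum total.
Stratum 1 (≤ High school): n = 498; a·d/n = 19·168/498 = 6.4096; b·c/n = 126·185/498 = 46.8072
Stratum 2 (Some college): n = 153; a·d/n = 4·57/153 = 1.4902; b·c/n = 80·12/153 = 6.2745
Stratum 3 (≥ Bachelor's): n = 479; a·d/n = 122·99/479 = 25.2150; b·c/n = 150·108/479 = 33.8205
OR_MH = (6.4096 + 1.4902 + 25.2150) / (46.8072 + 6.2745 + 33.8205) = 33.1149 / 86.9022 = 0.38106

0.381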